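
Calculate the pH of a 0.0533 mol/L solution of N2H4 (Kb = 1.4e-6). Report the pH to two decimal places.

N2H4 + H2O ⇌ N2H5+ + OH-
Kb = [OH-]²/(0.0533 − [OH-]) = 1.4 × 10^-6
Assume [OH-] ≪ 0.0533: [OH-] ≈ √(1.4 × 10^-6 × 0.0533) = 2.73 × 10^-4 M
([OH-]/C₀ = 0.51% < 5%, so the approximation holds.)
pOH = 3.56, so pH = 14.00 − pOH = 10.44

pH = 10.44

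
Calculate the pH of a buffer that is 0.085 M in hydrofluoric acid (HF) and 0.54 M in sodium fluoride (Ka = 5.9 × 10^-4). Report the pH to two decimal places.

pKa = −log(5.9 × 10^-4) = 3.229
pH = pKa + log([A⁻]/[HA]) = 3.229 + log(0.54/0.085)
pH = 3.229 + (+0.803) = 4.03

pH = 4.03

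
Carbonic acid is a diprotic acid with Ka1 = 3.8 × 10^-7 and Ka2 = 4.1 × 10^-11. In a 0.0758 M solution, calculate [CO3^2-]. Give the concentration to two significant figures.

First ionization gives [H+] ≈ [HCO3-] = 1.70 × 10^-4 M.
Second step: Ka2 = [H+][CO3^2-]/[HCO3-] ≈ [CO3^2-] (since [H+] ≈ [HCO3-]).
So [CO3^2-] ≈ Ka2.

4.1 × 10^-11 M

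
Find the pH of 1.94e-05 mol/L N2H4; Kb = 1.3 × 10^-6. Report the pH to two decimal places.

N2H4 + H2O ⇌ N2H5+ + OH-
Kb = x²/(1.94e-05 − x) = 1.3 × 10^-6
x is not negligible relative to C₀; solve x² + 1.3e-06·x − 2.52e-11 = 0.
x = [−1.3e-06 + √(1.3e-06² + 1.01e-10)]/2 = 4.41 × 10^-6 M
pOH = 5.36, so pH = 14.00 − pOH = 8.64

pH = 8.64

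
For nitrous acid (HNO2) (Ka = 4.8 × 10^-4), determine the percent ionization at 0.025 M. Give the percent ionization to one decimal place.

HNO2 ⇌ NO2- + H+; let x = [H+] at equilibrium.
Solve x² + 0.00048x − 1.2e-05 = 0 → x = 3.23 × 10^-3 M
Fraction ionized = 3.23 × 10^-3 / 0.025 = 0.1292 → 12.9%

12.9%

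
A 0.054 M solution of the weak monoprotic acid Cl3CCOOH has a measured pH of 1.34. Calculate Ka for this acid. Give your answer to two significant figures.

[H+] = 10^(-1.34) = 4.57 × 10^-2 M
At equilibrium [HA] = 0.054 − 4.57 × 10^-2 = 8.30 × 10^-3 M
Ka = [H+][A-]/[HA] = (4.57 × 10^-2)² / 8.30 × 10^-3 = 2.5 × 10^-1

Ka = 2.5 × 10^-1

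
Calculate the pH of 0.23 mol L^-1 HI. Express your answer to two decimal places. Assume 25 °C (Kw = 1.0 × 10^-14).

pH = 0.64

HI is a strong acid and dissociates completely, so [H+] = 0.23 M.
pH = -log(0.23) = 0.64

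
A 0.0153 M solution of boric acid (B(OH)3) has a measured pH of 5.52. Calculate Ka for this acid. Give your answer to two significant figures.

Ka = 6.0 × 10^-10

[H+] = 10^(-5.52) = 3.02 × 10^-6 M
At equilibrium [HA] = 0.0153 − 3.02 × 10^-6 = 1.53 × 10^-2 M
Ka = [H+][A-]/[HA] = (3.02 × 10^-6)² / 1.53 × 10^-2 = 6.0 × 10^-10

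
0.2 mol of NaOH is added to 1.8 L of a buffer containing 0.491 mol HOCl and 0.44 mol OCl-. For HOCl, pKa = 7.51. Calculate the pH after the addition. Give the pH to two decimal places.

pH = 7.85

After neutralization: n(HOCl) = 0.291 mol, n(OCl-) = 0.64 mol.
pH = pKa + log(n_OCl-/n_HOCl) = 7.51 + log(0.64/0.291) = 7.51 + (+0.342)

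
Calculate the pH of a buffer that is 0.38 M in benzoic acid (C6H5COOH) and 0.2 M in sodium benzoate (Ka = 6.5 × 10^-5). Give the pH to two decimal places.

pH = 3.91

pKa = −log(6.5 × 10^-5) = 4.187
Using pH = pKa + log([base]/[acid]) with [base]/[acid] = 0.2/0.38:
pH = 4.187 + (-0.279) = 3.91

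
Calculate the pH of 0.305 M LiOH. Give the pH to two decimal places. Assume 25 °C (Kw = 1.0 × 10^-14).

pH = 13.48

LiOH is a strong base; [OH-] = 0.305 M.
pOH = -log(0.305) = 0.52
pH = 14.00 - 0.52 = 13.48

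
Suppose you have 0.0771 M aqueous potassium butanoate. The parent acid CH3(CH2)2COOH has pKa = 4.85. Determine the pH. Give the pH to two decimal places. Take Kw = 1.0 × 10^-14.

pH = 8.87

CH3(CH2)2COO- is the conjugate base of the weak acid CH3(CH2)2COOH.
Ka = 10^(−4.85) = 1.41 × 10^-5
Kb = Kw/Ka = 1.0×10^-14 / 1.41 × 10^-5 = 7.09 × 10^-10
Kb = [OH-]²/(0.0771 − [OH-]) = 7.09 × 10^-10
Neglecting [OH-] in the denominator: [OH-] = √(7.09 × 10^-10 × 0.0771) = 7.39 × 10^-6 M
pOH = −log(7.39 × 10^-6) = 5.13; pH = 14.00 − 5.13 = 8.87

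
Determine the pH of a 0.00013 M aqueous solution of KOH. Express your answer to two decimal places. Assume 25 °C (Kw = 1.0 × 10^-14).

pH = 10.11

KOH is a strong base; [OH-] = 0.00013 M.
pOH = -log(0.00013) = 3.89
pH = 14.00 - 3.89 = 10.11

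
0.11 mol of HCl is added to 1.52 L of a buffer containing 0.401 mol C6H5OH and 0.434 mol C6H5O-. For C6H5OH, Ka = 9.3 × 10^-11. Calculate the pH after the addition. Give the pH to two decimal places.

pH = 9.83

Added H+ converts C6H5O- to C6H5OH: C6H5OH → 0.511 mol, C6H5O- → 0.324 mol.
pKa = −log(9.3 × 10^-11) = 10.032
pH = pKa + log([A⁻]/[HA]) = 10.032 + log(0.324/0.511) = 10.032 -0.198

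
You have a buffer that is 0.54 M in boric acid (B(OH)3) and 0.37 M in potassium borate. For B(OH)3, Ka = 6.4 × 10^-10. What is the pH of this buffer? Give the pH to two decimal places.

pH = 9.03

pKa = −log(6.4 × 10^-10) = 9.194
Henderson–Hasselbalch: pH = pKa + log([B(OH)4-]/[B(OH)3]) = 9.194 + log(0.37/0.54)
pH = 9.194 + (-0.164) = 9.03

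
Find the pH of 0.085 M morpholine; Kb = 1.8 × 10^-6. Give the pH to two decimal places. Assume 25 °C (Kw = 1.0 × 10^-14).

pH = 10.59

C4H8ONH + H2O ⇌ C4H8ONH2+ + OH-
From the ICE table, Kb = [OH-]²/(0.085 − [OH-]) = 1.8 × 10^-6.
Neglecting [OH-] in the denominator: [OH-] = √(1.8 × 10^-6 × 0.085) = 3.91 × 10^-4 M
([OH-]/C₀ = 0.46% < 5%, so the approximation holds.)
pOH = 3.41, so pH = 14.00 − pOH = 10.59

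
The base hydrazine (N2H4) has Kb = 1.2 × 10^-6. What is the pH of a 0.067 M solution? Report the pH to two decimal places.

N2H4 + H2O ⇌ N2H5+ + OH-
Let x = [OH-] at equilibrium. Kb = x²/(0.067 − x).
Since Kb ≪ C₀, x ≈ √(Kb·C₀) = 2.84 × 10^-4 M.
Check: 0.42% ionized — well under 5%, approximation valid.
pOH = 3.55, so pH = 14.00 − pOH = 10.45

pH = 10.45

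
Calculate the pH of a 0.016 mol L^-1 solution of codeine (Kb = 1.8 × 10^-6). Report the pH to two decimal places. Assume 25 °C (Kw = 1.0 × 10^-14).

C18H21NO3 + H2O ⇌ C18H22NO3+ + OH-
From the ICE table, Kb = [OH-]²/(0.016 − [OH-]) = 1.8 × 10^-6.
Since Kb ≪ C₀, [OH-] ≈ √(Kb·C₀) = 1.70 × 10^-4 M.
Check: 1.1% ionized — well under 5%, approximation valid.
pOH = 3.77, so pH = 14.00 − pOH = 10.23

pH = 10.23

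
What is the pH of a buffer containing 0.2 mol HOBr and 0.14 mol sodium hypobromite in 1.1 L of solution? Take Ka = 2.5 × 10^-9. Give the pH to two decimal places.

pH = 8.45

pKa = −log(2.5 × 10^-9) = 8.602
Henderson–Hasselbalch: pH = pKa + log([OBr-]/[HOBr]) = 8.602 + log(0.14/0.2)
pH = 8.602 + (-0.155) = 8.45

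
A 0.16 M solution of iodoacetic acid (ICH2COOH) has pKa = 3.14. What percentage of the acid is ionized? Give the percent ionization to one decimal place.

6.5%

ICH2COOH ⇌ ICH2COO- + H+; let x = [H+] at equilibrium.
Ka = 10^(−3.14) = 7.24 × 10^-4
Solve x² + 0.000724x − 0.000116 = 0 → x = 1.04 × 10^-2 M
% ionization = x/C₀ × 100% = 1.04 × 10^-2/0.16 × 100% = 6.5%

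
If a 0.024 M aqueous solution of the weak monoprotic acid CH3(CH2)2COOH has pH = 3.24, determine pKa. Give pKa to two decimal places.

pKa = 4.85

[H+] = 10^(-3.24) = 5.75 × 10^-4 M
At equilibrium [HA] = 0.024 − 5.75 × 10^-4 = 2.34 × 10^-2 M
Ka = [H+][A-]/[HA] = (5.75 × 10^-4)² / 2.34 × 10^-2 = 1.41 × 10^-5
pKa = -log(1.41 × 10^-5) = 4.85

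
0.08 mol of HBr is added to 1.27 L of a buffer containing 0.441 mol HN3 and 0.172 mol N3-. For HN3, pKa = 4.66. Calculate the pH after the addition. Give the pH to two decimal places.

pH = 3.91

Added H+ converts N3- to HN3: HN3 → 0.521 mol, N3- → 0.092 mol.
Henderson–Hasselbalch with mole ratio 0.092/0.521: pH = 4.66 + (-0.753)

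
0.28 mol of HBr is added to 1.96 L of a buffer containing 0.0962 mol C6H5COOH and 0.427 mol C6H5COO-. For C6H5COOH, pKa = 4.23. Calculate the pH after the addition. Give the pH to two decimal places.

pH = 3.82

After neutralization: n(C6H5COOH) = 0.376 mol, n(C6H5COO-) = 0.147 mol.
pH = pKa + log(n_C6H5COO-/n_C6H5COOH) = 4.23 + log(0.147/0.376) = 4.23 + (-0.408)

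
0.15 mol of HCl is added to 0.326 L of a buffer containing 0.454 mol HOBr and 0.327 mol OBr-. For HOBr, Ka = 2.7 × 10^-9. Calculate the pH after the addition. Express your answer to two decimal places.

After neutralization: n(HOBr) = 0.604 mol, n(OBr-) = 0.177 mol.
pKa = −log(2.7 × 10^-9) = 8.569
pH = pKa + log(n_OBr-/n_HOBr) = 8.569 + log(0.177/0.604) = 8.569 + (-0.533)

pH = 8.04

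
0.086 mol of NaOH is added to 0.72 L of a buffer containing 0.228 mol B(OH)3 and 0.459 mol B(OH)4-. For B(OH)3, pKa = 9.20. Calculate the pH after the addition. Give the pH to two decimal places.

pH = 9.78

OH- converts B(OH)3 to B(OH)4-: B(OH)3 → 0.142 mol, B(OH)4- → 0.545 mol.
pH = pKa + log([A⁻]/[HA]) = 9.20 + log(0.545/0.142) = 9.20 +0.584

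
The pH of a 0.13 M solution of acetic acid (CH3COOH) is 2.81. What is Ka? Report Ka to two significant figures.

Ka = 1.9 × 10^-5

[H+] = 10^(-2.81) = 1.55 × 10^-3 M
At equilibrium [HA] = 0.13 − 1.55 × 10^-3 = 1.28 × 10^-1 M
Ka = [H+][A-]/[HA] = (1.55 × 10^-3)² / 1.28 × 10^-1 = 1.9 × 10^-5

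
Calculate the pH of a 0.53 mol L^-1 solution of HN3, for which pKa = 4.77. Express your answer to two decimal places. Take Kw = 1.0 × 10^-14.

HN3 ⇌ N3- + H+
Ka = 10^(−4.77) = 1.70 × 10^-5
Ka = [H+]²/(0.53 − [H+]) = 1.70 × 10^-5
Assume [H+] ≪ 0.53: [H+] ≈ √(1.70 × 10^-5 × 0.53) = 3.00 × 10^-3 M
([H+]/C₀ = 0.57% < 5%, so the approximation holds.)
pH = −log(3.00 × 10^-3) = 2.52

pH = 2.52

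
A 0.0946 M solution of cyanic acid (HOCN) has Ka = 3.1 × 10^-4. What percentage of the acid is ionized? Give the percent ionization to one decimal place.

HOCN ⇌ OCN- + H+; let x = [H+] at equilibrium.
Solve x² + 0.00031x − 2.93e-05 = 0 → x = 5.26 × 10^-3 M
Fraction ionized = 5.26 × 10^-3 / 0.0946 = 0.0556 → 5.6%

5.6%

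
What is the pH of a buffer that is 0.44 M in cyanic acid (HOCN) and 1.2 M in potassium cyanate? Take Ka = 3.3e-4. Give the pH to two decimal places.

pKa = −log(3.3 × 10^-4) = 3.481
pH = pKa + log([A⁻]/[HA]) = 3.481 + log(1.2/0.44)
pH = 3.481 + (+0.436) = 3.92

pH = 3.92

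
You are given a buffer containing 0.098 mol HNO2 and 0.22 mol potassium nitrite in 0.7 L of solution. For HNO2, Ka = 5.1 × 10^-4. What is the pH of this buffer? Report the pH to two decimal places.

pKa = −log(5.1 × 10^-4) = 3.292
Henderson–Hasselbalch: pH = pKa + log([NO2-]/[HNO2]) = 3.292 + log(0.22/0.098)
pH = 3.292 + (+0.351) = 3.64

pH = 3.64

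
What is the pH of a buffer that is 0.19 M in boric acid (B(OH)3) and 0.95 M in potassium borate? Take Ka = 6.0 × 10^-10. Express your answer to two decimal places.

pH = 9.92

pKa = −log(6.0 × 10^-10) = 9.222
Using pH = pKa + log([base]/[acid]) with [base]/[acid] = 0.95/0.19:
pH = 9.222 + (+0.699) = 9.92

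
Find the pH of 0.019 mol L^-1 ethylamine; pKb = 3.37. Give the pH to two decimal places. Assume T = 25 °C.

pH = 11.42

C2H5NH2 + H2O ⇌ C2H5NH3+ + OH-
Kb = 10^(−3.37) = 4.27 × 10^-4
From the ICE table, Kb = [OH-]²/(0.019 − [OH-]) = 4.27 × 10^-4.
Here C₀/Kb ≈ 44.5, so the small-[OH-] approximation fails. Use the quadratic:
[OH-] = (−Kb + √(Kb² + 4·Kb·C₀))/2 = 2.64 × 10^-3 M
pOH = 2.58, so pH = 14.00 − pOH = 11.42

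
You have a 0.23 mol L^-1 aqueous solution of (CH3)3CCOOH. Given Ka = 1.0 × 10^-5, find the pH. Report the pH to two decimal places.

pH = 2.82

(CH3)3CCOOH ⇌ (CH3)3CCOO- + H+
Ka = [H+]²/(0.23 − [H+]) = 1.0 × 10^-5
Neglecting [H+] in the denominator: [H+] = √(1.0 × 10^-5 × 0.23) = 1.52 × 10^-3 M
([H+]/C₀ = 0.66% < 5%, so the approximation holds.)
pH = −log[H+] = −log(1.52 × 10^-3) = 2.82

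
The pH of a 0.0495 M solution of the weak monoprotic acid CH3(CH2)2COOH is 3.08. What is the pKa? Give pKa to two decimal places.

pKa = 4.85

[H+] = 10^(-3.08) = 8.32 × 10^-4 M
At equilibrium [HA] = 0.0495 − 8.32 × 10^-4 = 4.87 × 10^-2 M
Ka = [H+][A-]/[HA] = (8.32 × 10^-4)² / 4.87 × 10^-2 = 1.42 × 10^-5
pKa = -log(1.42 × 10^-5) = 4.85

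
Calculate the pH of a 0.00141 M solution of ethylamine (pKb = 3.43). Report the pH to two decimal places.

pH = 10.75

C2H5NH2 + H2O ⇌ C2H5NH3+ + OH-
Kb = 10^(−3.43) = 3.72 × 10^-4
From the ICE table, Kb = [OH-]²/(0.00141 − [OH-]) = 3.72 × 10^-4.
Here C₀/Kb ≈ 3.79, so the small-[OH-] approximation fails. Use the quadratic:
[OH-] = (−Kb + √(Kb² + 4·Kb·C₀))/2 = 5.62 × 10^-4 M
pOH = 3.25, so pH = 14.00 − pOH = 10.75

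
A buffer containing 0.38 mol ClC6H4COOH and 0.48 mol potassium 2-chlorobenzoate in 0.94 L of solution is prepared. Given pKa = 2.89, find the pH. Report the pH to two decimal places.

pH = pKa + log([A⁻]/[HA]) = 2.89 + log(0.48/0.38)
pH = 2.89 + (+0.101) = 2.99

pH = 2.99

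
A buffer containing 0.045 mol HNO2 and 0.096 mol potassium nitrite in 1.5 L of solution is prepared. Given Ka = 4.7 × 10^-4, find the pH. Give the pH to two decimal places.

pH = 3.66

pKa = −log(4.7 × 10^-4) = 3.328
Using pH = pKa + log([base]/[acid]) with [base]/[acid] = 0.096/0.045:
pH = 3.328 + (+0.329) = 3.66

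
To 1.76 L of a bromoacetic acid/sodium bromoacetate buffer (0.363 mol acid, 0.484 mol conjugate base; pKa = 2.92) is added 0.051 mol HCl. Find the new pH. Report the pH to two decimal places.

pH = 2.94

Added H+ converts BrCH2COO- to BrCH2COOH: BrCH2COOH → 0.414 mol, BrCH2COO- → 0.433 mol.
pH = pKa + log([A⁻]/[HA]) = 2.92 + log(0.433/0.414) = 2.92 +0.019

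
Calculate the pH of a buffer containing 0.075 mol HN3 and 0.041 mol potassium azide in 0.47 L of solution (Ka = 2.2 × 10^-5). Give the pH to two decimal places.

pKa = −log(2.2 × 10^-5) = 4.658
Using pH = pKa + log([base]/[acid]) with [base]/[acid] = 0.041/0.075:
pH = 4.658 + (-0.262) = 4.40

pH = 4.40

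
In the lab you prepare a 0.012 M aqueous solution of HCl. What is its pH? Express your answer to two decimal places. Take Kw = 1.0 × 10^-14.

HCl is a strong acid and dissociates completely, so [H+] = 0.012 M.
pH = -log(0.012) = 1.92

pH = 1.92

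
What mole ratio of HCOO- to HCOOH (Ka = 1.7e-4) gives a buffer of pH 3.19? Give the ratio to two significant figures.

pKa = -log(1.7 × 10^-4) = 3.770
pH = pKa + log(r) ⇒ log(r) = 3.19 − 3.770 = -0.580
r = [HCOO-]/[HCOOH] = 10^(-0.580) = 0.263

ratio = 0.26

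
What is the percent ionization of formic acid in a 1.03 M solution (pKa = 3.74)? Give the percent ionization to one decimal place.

HCOOH ⇌ HCOO- + H+; let x = [H+] at equilibrium.
Ka = 10^(−3.74) = 1.82 × 10^-4
x ≈ √(Ka·C₀) = √(1.82 × 10^-4 × 1.03) = 1.37 × 10^-2 M
Fraction ionized = 1.37 × 10^-2 / 1.03 = 0.0133 → 1.3%

1.3%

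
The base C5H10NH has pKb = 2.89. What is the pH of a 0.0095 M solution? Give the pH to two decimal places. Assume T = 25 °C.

C5H10NH + H2O ⇌ C5H10NH2+ + OH-
Kb = 10^(−2.89) = 1.29 × 10^-3
From the ICE table, Kb = x²/(0.0095 − x) = 1.29 × 10^-3.
The 5% rule fails; solving x² + Kb·x − Kb·C₀ = 0 exactly:
x = [−0.00129 + √(0.00129² + 4.9e-05)]/2 = 2.91 × 10^-3 M
pOH = 2.54, so pH = 14.00 − pOH = 11.46

pH = 11.46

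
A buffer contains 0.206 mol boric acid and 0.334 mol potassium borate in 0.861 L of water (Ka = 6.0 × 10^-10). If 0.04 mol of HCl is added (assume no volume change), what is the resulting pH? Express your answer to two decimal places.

pH = 9.30

After neutralization: n(B(OH)3) = 0.246 mol, n(B(OH)4-) = 0.294 mol.
pKa = −log(6.0 × 10^-10) = 9.222
pH = pKa + log([A⁻]/[HA]) = 9.222 + log(0.294/0.246) = 9.222 +0.077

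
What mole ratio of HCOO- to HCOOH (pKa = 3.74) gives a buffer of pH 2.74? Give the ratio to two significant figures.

pH = pKa + log(r) ⇒ log(r) = 2.74 − 3.74 = -1.00
r = [HCOO-]/[HCOOH] = 10^(-1.00) = 0.1

ratio = 0.10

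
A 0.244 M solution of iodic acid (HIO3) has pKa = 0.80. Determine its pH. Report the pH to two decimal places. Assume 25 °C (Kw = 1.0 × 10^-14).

HIO3 ⇌ IO3- + H+
Ka = 10^(−0.80) = 1.58 × 10^-1
Let x = [H+] at equilibrium. Ka = x²/(0.244 − x).
x is not negligible relative to C₀; solve x² + 0.158·x − 0.0386 = 0.
x = (−Ka + √(Ka² + 4·Ka·C₀))/2 = 1.33 × 10^-1 M
pH = −log[H+] = −log(1.33 × 10^-1) = 0.88

pH = 0.88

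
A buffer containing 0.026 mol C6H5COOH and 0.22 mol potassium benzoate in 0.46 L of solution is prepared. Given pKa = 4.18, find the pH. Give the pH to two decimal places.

pH = 5.11

pH = pKa + log([A⁻]/[HA]) = 4.18 + log(0.22/0.026)
pH = 4.18 + (+0.927) = 5.11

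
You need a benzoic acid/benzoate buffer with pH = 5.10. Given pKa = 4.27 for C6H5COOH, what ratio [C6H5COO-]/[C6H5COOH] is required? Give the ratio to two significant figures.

pH = pKa + log(r) ⇒ log(r) = 5.10 − 4.27 = +0.83
r = [C6H5COO-]/[C6H5COOH] = 10^(+0.83) = 6.76

ratio = 6.8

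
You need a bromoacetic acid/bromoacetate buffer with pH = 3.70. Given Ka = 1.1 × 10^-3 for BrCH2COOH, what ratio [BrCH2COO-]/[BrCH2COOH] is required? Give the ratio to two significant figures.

ratio = 5.5

pKa = -log(1.1 × 10^-3) = 2.959
pH = pKa + log(r) ⇒ log(r) = 3.70 − 2.959 = +0.741
r = [BrCH2COO-]/[BrCH2COOH] = 10^(+0.741) = 5.51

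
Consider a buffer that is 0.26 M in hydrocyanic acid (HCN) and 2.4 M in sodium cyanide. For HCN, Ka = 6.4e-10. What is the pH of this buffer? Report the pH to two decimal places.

pKa = −log(6.4 × 10^-10) = 9.194
Henderson–Hasselbalch: pH = pKa + log([CN-]/[HCN]) = 9.194 + log(2.4/0.26)
pH = 9.194 + (+0.965) = 10.16

pH = 10.16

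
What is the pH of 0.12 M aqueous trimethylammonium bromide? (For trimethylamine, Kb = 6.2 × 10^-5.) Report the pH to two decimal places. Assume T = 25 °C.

(CH3)3NH+ is the conjugate acid of the weak base (CH3)3N.
Ka = Kw/Kb = 1.0×10^-14 / 6.2 × 10^-5 = 1.61 × 10^-10
From the ICE table, Ka = [H+]²/(0.12 − [H+]) = 1.61 × 10^-10.
Since Ka ≪ C₀, [H+] ≈ √(Ka·C₀) = 4.40 × 10^-6 M.
([H+]/C₀ = 0.0037% < 5%, so the approximation holds.)
pH = −log[H+] = −log(4.40 × 10^-6) = 5.36

pH = 5.36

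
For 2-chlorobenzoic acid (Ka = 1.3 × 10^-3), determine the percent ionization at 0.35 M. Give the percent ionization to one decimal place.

ClC6H4COOH ⇌ ClC6H4COO- + H+; let x = [H+] at equilibrium.
Ka = x²/(C₀ − x); solving the quadratic gives x = 2.07 × 10^-2 M.
Fraction ionized = 2.07 × 10^-2 / 0.35 = 0.0591 → 5.9%

5.9%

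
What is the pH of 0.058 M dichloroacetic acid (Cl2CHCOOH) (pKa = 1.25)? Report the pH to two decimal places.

pH = 1.45

Cl2CHCOOH ⇌ Cl2CHCOO- + H+
Ka = 10^(−1.25) = 5.62 × 10^-2
Let x = [H+] at equilibrium. Ka = x²/(0.058 − x).
Here C₀/Ka ≈ 1.03, so the small-x approximation fails. Use the quadratic:
x = [−0.0562 + √(0.0562² + 0.013)]/2 = 3.55 × 10^-2 M
pH = −log[H+] = −log(3.55 × 10^-2) = 1.45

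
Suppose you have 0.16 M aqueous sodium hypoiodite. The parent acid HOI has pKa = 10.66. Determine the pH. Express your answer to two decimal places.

pH = 11.92

OI- is the conjugate base of the weak acid HOI.
Ka = 10^(−10.66) = 2.19 × 10^-11
Kb = Kw/Ka = 1.0×10^-14 / 2.19 × 10^-11 = 4.57 × 10^-4
Kb = x²/(0.16 − x) = 4.57 × 10^-4
x is not negligible relative to C₀; solve x² + 0.000457·x − 7.31e-05 = 0.
x = [−0.000457 + √(0.000457² + 0.000292)]/2 = 8.33 × 10^-3 M
pOH = 2.08, so pH = 14.00 − pOH = 11.92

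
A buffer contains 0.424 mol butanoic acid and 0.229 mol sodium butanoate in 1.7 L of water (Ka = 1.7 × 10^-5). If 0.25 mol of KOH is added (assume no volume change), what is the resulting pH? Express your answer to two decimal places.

OH- converts CH3(CH2)2COOH to CH3(CH2)2COO-: CH3(CH2)2COOH → 0.174 mol, CH3(CH2)2COO- → 0.479 mol.
pKa = −log(1.7 × 10^-5) = 4.770
pH = pKa + log([A⁻]/[HA]) = 4.770 + log(0.479/0.174) = 4.770 +0.440

pH = 5.21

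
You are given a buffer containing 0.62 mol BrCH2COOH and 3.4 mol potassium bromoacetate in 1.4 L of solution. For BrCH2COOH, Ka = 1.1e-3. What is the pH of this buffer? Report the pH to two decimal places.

pKa = −log(1.1 × 10^-3) = 2.959
Using pH = pKa + log([base]/[acid]) with [base]/[acid] = 3.4/0.62:
pH = 2.959 + (+0.739) = 3.70

pH = 3.70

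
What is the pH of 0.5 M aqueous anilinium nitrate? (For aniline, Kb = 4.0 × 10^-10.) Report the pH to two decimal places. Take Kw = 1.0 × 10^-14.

C6H5NH3+ is the conjugate acid of the weak base C6H5NH2.
Ka = Kw/Kb = 1.0×10^-14 / 4.0 × 10^-10 = 2.50 × 10^-5
Let x = [H+] at equilibrium. Ka = x²/(0.5 − x).
Assume x ≪ 0.5: x ≈ √(2.50 × 10^-5 × 0.5) = 3.54 × 10^-3 M
pH = −log(3.54 × 10^-3) = 2.45

pH = 2.45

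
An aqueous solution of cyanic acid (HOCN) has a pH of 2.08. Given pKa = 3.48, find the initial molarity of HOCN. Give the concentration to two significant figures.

C₀ = 2.2 × 10^-1 M

[H+] = 10^(-2.08) = 8.32 × 10^-3 M = x
Ka = 10^(−3.48) = 3.31 × 10^-4
Ka = x²/(C₀ − x) ⇒ C₀ = x + x²/Ka
C₀ = 8.32 × 10^-3 + (8.32 × 10^-3)²/(3.31 × 10^-4) = 2.17 × 10^-1 M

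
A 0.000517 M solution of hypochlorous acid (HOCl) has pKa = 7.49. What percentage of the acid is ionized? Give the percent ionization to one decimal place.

0.8%

HOCl ⇌ OCl- + H+; let x = [H+] at equilibrium.
Ka = 10^(−7.49) = 3.24 × 10^-8
x ≈ √(Ka·C₀) = √(3.24 × 10^-8 × 0.000517) = 4.09 × 10^-6 M
Fraction ionized = 4.09 × 10^-6 / 0.000517 = 0.0079 → 0.8%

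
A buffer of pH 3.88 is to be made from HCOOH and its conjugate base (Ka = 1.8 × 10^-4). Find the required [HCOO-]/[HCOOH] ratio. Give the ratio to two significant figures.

pKa = -log(1.8 × 10^-4) = 3.745
pH = pKa + log(r) ⇒ log(r) = 3.88 − 3.745 = +0.135
r = [HCOO-]/[HCOOH] = 10^(+0.135) = 1.36

ratio = 1.4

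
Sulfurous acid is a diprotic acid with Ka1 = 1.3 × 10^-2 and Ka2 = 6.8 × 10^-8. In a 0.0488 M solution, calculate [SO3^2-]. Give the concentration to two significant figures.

6.8 × 10^-8 M

First ionization gives [H+] ≈ [HSO3-] = 1.95 × 10^-2 M.
Second step: Ka2 = [H+][SO3^2-]/[HSO3-] ≈ [SO3^2-] (since [H+] ≈ [HSO3-]).
So [SO3^2-] ≈ Ka2.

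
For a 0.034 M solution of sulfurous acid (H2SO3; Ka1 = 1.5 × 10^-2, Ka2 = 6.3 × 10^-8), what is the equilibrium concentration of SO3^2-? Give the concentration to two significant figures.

6.3 × 10^-8 M

First ionization gives [H+] ≈ [HSO3-] = 1.63 × 10^-2 M.
Second step: Ka2 = [H+][SO3^2-]/[HSO3-] ≈ [SO3^2-] (since [H+] ≈ [HSO3-]).
So [SO3^2-] ≈ Ka2.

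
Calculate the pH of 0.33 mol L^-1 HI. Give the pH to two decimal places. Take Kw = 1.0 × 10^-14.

HI is a strong acid and dissociates completely, so [H+] = 0.33 M.
pH = -log(0.33) = 0.48

pH = 0.48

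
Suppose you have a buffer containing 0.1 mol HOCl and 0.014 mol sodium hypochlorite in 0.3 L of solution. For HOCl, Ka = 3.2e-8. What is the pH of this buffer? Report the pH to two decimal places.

pH = 6.64

pKa = −log(3.2 × 10^-8) = 7.495
Using pH = pKa + log([base]/[acid]) with [base]/[acid] = 0.014/0.1:
pH = 7.495 + (-0.854) = 6.64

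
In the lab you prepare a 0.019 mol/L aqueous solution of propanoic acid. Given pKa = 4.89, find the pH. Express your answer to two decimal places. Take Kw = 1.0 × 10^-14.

CH3CH2COOH ⇌ CH3CH2COO- + H+
Ka = 10^(−4.89) = 1.29 × 10^-5
From the ICE table, Ka = x²/(0.019 − x) = 1.29 × 10^-5.
Since Ka ≪ C₀, x ≈ √(Ka·C₀) = 4.95 × 10^-4 M.
Check: 2.6% ionized — well under 5%, approximation valid.
pH = −log[H+] = −log(4.95 × 10^-4) = 3.31

pH = 3.31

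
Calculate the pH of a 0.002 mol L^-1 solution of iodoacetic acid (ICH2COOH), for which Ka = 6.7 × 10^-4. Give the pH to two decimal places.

ICH2COOH ⇌ ICH2COO- + H+
Ka = [H+]²/(0.002 − [H+]) = 6.7 × 10^-4
[H+] is not negligible relative to C₀; solve [H+]² + 0.00067·[H+] − 1.34e-06 = 0.
[H+] = [−0.00067 + √(0.00067² + 5.36e-06)]/2 = 8.70 × 10^-4 M
pH = −log(8.70 × 10^-4) = 3.06

pH = 3.06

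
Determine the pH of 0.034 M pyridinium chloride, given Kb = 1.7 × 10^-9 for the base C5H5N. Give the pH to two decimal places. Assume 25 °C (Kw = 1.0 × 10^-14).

pH = 3.35

C5H5NH+ is the conjugate acid of the weak base C5H5N.
Ka = Kw/Kb = 1.0×10^-14 / 1.7 × 10^-9 = 5.88 × 10^-6
Let x = [H+] at equilibrium. Ka = x²/(0.034 − x).
Assume x ≪ 0.034: x ≈ √(5.88 × 10^-6 × 0.034) = 4.47 × 10^-4 M
Check: 1.3% ionized — well under 5%, approximation valid.
pH = −log(4.47 × 10^-4) = 3.35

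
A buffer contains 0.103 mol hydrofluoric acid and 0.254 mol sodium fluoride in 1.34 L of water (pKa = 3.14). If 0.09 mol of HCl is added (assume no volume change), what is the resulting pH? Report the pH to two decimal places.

pH = 3.07

Added H+ converts F- to HF: HF → 0.193 mol, F- → 0.164 mol.
pH = pKa + log(n_F-/n_HF) = 3.14 + log(0.164/0.193) = 3.14 + (-0.071)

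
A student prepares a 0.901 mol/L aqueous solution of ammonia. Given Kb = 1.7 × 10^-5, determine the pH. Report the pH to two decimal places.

NH3 + H2O ⇌ NH4+ + OH-
Let x = [OH-] at equilibrium. Kb = x²/(0.901 − x).
Since Kb ≪ C₀, x ≈ √(Kb·C₀) = 3.91 × 10^-3 M.
(x/C₀ = 0.43% < 5%, so the approximation holds.)
pOH = −log(3.91 × 10^-3) = 2.41; pH = 14.00 − 2.41 = 11.59

pH = 11.59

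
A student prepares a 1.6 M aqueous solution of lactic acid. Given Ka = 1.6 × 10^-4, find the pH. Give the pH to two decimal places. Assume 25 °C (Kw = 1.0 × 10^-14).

CH3CH(OH)COOH ⇌ CH3CH(OH)COO- + H+
Ka = [H+]²/(1.6 − [H+]) = 1.6 × 10^-4
Assume [H+] ≪ 1.6: [H+] ≈ √(1.6 × 10^-4 × 1.6) = 1.60 × 10^-2 M
pH = −log(1.60 × 10^-2) = 1.80

pH = 1.80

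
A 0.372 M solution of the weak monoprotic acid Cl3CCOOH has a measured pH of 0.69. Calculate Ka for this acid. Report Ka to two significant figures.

Ka = 2.5 × 10^-1

[H+] = 10^(-0.69) = 2.04 × 10^-1 M
At equilibrium [HA] = 0.372 − 2.04 × 10^-1 = 1.68 × 10^-1 M
Ka = [H+][A-]/[HA] = (2.04 × 10^-1)² / 1.68 × 10^-1 = 2.5 × 10^-1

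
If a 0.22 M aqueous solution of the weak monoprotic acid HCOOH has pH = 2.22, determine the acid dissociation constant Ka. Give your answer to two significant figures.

Ka = 1.7 × 10^-4

[H+] = 10^(-2.22) = 6.03 × 10^-3 M
At equilibrium [HA] = 0.22 − 6.03 × 10^-3 = 2.14 × 10^-1 M
Ka = [H+][A-]/[HA] = (6.03 × 10^-3)² / 2.14 × 10^-1 = 1.7 × 10^-4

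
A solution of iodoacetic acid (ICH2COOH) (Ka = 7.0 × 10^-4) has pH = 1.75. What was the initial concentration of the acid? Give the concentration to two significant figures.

[H+] = 10^(-1.75) = 1.78 × 10^-2 M = x
Ka = x²/(C₀ − x) ⇒ C₀ = x + x²/Ka
C₀ = 1.78 × 10^-2 + (1.78 × 10^-2)²/(7.0 × 10^-4) = 4.70 × 10^-1 M

C₀ = 4.7 × 10^-1 M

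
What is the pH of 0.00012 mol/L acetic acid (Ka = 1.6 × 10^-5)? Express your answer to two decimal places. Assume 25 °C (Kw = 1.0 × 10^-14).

pH = 4.44

CH3COOH ⇌ CH3COO- + H+
Ka = [H+]²/(0.00012 − [H+]) = 1.6 × 10^-5
[H+] is not negligible relative to C₀; solve [H+]² + 1.6e-05·[H+] − 1.92e-09 = 0.
[H+] = [−1.6e-05 + √(1.6e-05² + 7.68e-09)]/2 = 3.65 × 10^-5 M
pH = −log[H+] = −log(3.65 × 10^-5) = 4.44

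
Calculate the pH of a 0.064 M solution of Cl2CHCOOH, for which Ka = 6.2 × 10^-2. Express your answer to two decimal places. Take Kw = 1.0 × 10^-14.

Cl2CHCOOH ⇌ Cl2CHCOO- + H+
Ka = [H+]²/(0.064 − [H+]) = 6.2 × 10^-2
The 5% rule fails; solving [H+]² + Ka·[H+] − Ka·C₀ = 0 exactly:
[H+] = [−0.062 + √(0.062² + 0.0159)]/2 = 3.92 × 10^-2 M
pH = −log(3.92 × 10^-2) = 1.41

pH = 1.41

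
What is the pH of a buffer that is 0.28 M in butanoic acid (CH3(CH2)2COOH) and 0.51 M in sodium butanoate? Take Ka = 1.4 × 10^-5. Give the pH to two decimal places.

pKa = −log(1.4 × 10^-5) = 4.854
pH = pKa + log([A⁻]/[HA]) = 4.854 + log(0.51/0.28)
pH = 4.854 + (+0.260) = 5.11

pH = 5.11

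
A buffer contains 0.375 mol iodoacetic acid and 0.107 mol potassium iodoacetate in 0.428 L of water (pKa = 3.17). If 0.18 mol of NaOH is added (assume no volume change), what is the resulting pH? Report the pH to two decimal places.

OH- converts ICH2COOH to ICH2COO-: ICH2COOH → 0.195 mol, ICH2COO- → 0.287 mol.
Henderson–Hasselbalch with mole ratio 0.287/0.195: pH = 3.17 + (+0.168)

pH = 3.34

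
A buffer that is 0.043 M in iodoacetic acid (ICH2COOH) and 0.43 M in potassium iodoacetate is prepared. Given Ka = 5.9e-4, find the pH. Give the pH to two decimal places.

pKa = −log(5.9 × 10^-4) = 3.229
Using pH = pKa + log([base]/[acid]) with [base]/[acid] = 0.43/0.043:
pH = 3.229 + (+1.000) = 4.23

pH = 4.23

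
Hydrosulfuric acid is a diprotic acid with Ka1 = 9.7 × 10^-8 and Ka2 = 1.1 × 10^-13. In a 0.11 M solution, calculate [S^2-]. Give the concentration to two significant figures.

1.1 × 10^-13 M

First ionization gives [H+] ≈ [HS-] = 1.03 × 10^-4 M.
Second step: Ka2 = [H+][S^2-]/[HS-] ≈ [S^2-] (since [H+] ≈ [HS-]).
So [S^2-] ≈ Ka2.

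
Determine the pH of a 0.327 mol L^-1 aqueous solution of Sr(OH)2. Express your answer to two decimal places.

pH = 13.82

Sr(OH)2 is a strong base (each formula unit releases 2 OH-); [OH-] = 0.654 M.
pOH = -log(0.654) = 0.18
pH = 14.00 - 0.18 = 13.82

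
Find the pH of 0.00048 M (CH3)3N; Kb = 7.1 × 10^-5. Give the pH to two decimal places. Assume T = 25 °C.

pH = 10.18

(CH3)3N + H2O ⇌ (CH3)3NH+ + OH-
From the ICE table, Kb = [OH-]²/(0.00048 − [OH-]) = 7.1 × 10^-5.
Here C₀/Kb ≈ 6.76, so the small-[OH-] approximation fails. Use the quadratic:
[OH-] = (−Kb + √(Kb² + 4·Kb·C₀))/2 = 1.52 × 10^-4 M
pOH = −log(1.52 × 10^-4) = 3.82; pH = 14.00 − 3.82 = 10.18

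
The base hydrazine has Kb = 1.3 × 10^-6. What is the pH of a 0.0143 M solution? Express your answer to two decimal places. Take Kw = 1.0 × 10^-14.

pH = 10.13

N2H4 + H2O ⇌ N2H5+ + OH-
From the ICE table, Kb = x²/(0.0143 − x) = 1.3 × 10^-6.
Neglecting x in the denominator: x = √(1.3 × 10^-6 × 0.0143) = 1.36 × 10^-4 M
Check: 0.95% ionized — well under 5%, approximation valid.
pOH = −log(1.36 × 10^-4) = 3.87; pH = 14.00 − 3.87 = 10.13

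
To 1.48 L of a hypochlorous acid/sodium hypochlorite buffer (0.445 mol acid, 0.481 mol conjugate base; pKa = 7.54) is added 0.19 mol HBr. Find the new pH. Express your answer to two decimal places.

pH = 7.20

Added H+ converts OCl- to HOCl: HOCl → 0.635 mol, OCl- → 0.291 mol.
Henderson–Hasselbalch with mole ratio 0.291/0.635: pH = 7.54 + (-0.339)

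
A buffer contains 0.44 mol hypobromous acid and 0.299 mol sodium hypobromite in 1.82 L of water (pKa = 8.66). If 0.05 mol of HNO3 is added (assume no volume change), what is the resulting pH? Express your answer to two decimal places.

pH = 8.37

After neutralization: n(HOBr) = 0.49 mol, n(OBr-) = 0.249 mol.
pH = pKa + log([A⁻]/[HA]) = 8.66 + log(0.249/0.49) = 8.66 -0.294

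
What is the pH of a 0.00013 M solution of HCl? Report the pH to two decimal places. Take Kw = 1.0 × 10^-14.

HCl is a strong acid and dissociates completely, so [H+] = 0.00013 M.
pH = -log(0.00013) = 3.89

pH = 3.89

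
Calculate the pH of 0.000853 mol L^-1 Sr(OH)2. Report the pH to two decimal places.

pH = 11.23

Sr(OH)2 is a strong base (each formula unit releases 2 OH-); [OH-] = 0.00171 M.
pOH = -log(0.00171) = 2.77
pH = 14.00 - 2.77 = 11.23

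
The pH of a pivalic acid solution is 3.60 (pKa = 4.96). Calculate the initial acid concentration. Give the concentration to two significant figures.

[H+] = 10^(-3.60) = 2.51 × 10^-4 M = x
Ka = 10^(−4.96) = 1.10 × 10^-5
Ka = x²/(C₀ − x) ⇒ C₀ = x + x²/Ka
C₀ = 2.51 × 10^-4 + (2.51 × 10^-4)²/(1.10 × 10^-5) = 5.98 × 10^-3 M

C₀ = 6.0 × 10^-3 M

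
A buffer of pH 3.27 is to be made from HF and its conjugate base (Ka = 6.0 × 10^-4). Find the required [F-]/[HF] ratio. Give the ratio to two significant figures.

pKa = -log(6.0 × 10^-4) = 3.222
pH = pKa + log(r) ⇒ log(r) = 3.27 − 3.222 = +0.048
r = [F-]/[HF] = 10^(+0.048) = 1.12

ratio = 1.1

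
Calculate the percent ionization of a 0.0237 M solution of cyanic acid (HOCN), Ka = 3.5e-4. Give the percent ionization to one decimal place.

11.4%

HOCN ⇌ OCN- + H+; let x = [H+] at equilibrium.
Solve x² + 0.00035x − 8.29e-06 = 0 → x = 2.71 × 10^-3 M
Fraction ionized = 2.71 × 10^-3 / 0.0237 = 0.1143 → 11.4%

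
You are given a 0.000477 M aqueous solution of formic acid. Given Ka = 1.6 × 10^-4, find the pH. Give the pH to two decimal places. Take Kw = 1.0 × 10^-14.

HCOOH ⇌ HCOO- + H+
Ka = x²/(0.000477 − x) = 1.6 × 10^-4
x is not negligible relative to C₀; solve x² + 0.00016·x − 7.63e-08 = 0.
x = [−0.00016 + √(0.00016² + 3.05e-07)]/2 = 2.08 × 10^-4 M
pH = −log(2.08 × 10^-4) = 3.68

pH = 3.68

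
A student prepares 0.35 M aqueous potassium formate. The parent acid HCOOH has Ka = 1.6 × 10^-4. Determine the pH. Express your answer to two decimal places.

HCOO- is the conjugate base of the weak acid HCOOH.
Kb = Kw/Ka = 1.0×10^-14 / 1.6 × 10^-4 = 6.25 × 10^-11
From the ICE table, Kb = [OH-]²/(0.35 − [OH-]) = 6.25 × 10^-11.
Since Kb ≪ C₀, [OH-] ≈ √(Kb·C₀) = 4.68 × 10^-6 M.
Check: 0.0013% ionized — well under 5%, approximation valid.
pOH = 5.33, so pH = 14.00 − pOH = 8.67

pH = 8.67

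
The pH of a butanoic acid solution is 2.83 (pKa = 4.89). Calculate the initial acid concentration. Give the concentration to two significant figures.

C₀ = 1.7 × 10^-1 M

[H+] = 10^(-2.83) = 1.48 × 10^-3 M = x
Ka = 10^(−4.89) = 1.29 × 10^-5
Ka = x²/(C₀ − x) ⇒ C₀ = x + x²/Ka
C₀ = 1.48 × 10^-3 + (1.48 × 10^-3)²/(1.29 × 10^-5) = 1.71 × 10^-1 M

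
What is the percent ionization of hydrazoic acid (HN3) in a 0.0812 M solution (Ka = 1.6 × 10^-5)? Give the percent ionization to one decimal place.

1.4%

HN3 ⇌ N3- + H+; let x = [H+] at equilibrium.
x ≈ √(Ka·C₀) = √(1.6 × 10^-5 × 0.0812) = 1.14 × 10^-3 M
% ionization = x/C₀ × 100% = 1.14 × 10^-3/0.0812 × 100% = 1.4%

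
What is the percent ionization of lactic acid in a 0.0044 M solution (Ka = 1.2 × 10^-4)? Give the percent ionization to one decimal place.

CH3CH(OH)COOH ⇌ CH3CH(OH)COO- + H+; let x = [H+] at equilibrium.
Solve x² + 0.00012x − 5.28e-07 = 0 → x = 6.69 × 10^-4 M
% ionization = x/C₀ × 100% = 6.69 × 10^-4/0.0044 × 100% = 15.2%

15.2%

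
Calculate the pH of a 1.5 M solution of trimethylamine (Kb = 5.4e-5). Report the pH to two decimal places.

pH = 11.95

(CH3)3N + H2O ⇌ (CH3)3NH+ + OH-
Kb = [OH-]²/(1.5 − [OH-]) = 5.4 × 10^-5
Assume [OH-] ≪ 1.5: [OH-] ≈ √(5.4 × 10^-5 × 1.5) = 9.00 × 10^-3 M
pOH = 2.05, so pH = 14.00 − pOH = 11.95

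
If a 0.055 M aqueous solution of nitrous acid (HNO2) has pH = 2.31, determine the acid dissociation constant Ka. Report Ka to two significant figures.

Ka = 4.8 × 10^-4

[H+] = 10^(-2.31) = 4.90 × 10^-3 M
At equilibrium [HA] = 0.055 − 4.90 × 10^-3 = 5.01 × 10^-2 M
Ka = [H+][A-]/[HA] = (4.90 × 10^-3)² / 5.01 × 10^-2 = 4.8 × 10^-4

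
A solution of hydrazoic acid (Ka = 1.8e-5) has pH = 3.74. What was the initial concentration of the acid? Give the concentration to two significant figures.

C₀ = 2.0 × 10^-3 M

[H+] = 10^(-3.74) = 1.82 × 10^-4 M = x
Ka = x²/(C₀ − x) ⇒ C₀ = x + x²/Ka
C₀ = 1.82 × 10^-4 + (1.82 × 10^-4)²/(1.8 × 10^-5) = 2.02 × 10^-3 M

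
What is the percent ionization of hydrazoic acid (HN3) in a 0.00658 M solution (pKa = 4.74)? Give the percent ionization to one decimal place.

HN3 ⇌ N3- + H+; let x = [H+] at equilibrium.
Ka = 10^(−4.74) = 1.82 × 10^-5
Ka = x²/(C₀ − x); solving the quadratic gives x = 3.37 × 10^-4 M.
Fraction ionized = 3.37 × 10^-4 / 0.00658 = 0.0512 → 5.1%

5.1%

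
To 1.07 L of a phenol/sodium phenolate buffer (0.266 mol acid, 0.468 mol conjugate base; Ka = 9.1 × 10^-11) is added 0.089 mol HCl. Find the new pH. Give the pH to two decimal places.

pH = 10.07

Added H+ converts C6H5O- to C6H5OH: C6H5OH → 0.355 mol, C6H5O- → 0.379 mol.
pKa = −log(9.1 × 10^-11) = 10.041
pH = pKa + log(n_C6H5O-/n_C6H5OH) = 10.041 + log(0.379/0.355) = 10.041 + (+0.028)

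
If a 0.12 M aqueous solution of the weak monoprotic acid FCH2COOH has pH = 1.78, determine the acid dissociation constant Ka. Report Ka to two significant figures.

Ka = 2.7 × 10^-3

[H+] = 10^(-1.78) = 1.66 × 10^-2 M
At equilibrium [HA] = 0.12 − 1.66 × 10^-2 = 1.03 × 10^-1 M
Ka = [H+][A-]/[HA] = (1.66 × 10^-2)² / 1.03 × 10^-1 = 2.7 × 10^-3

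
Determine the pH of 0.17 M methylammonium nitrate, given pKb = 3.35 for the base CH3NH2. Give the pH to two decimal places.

pH = 5.71

CH3NH3+ is the conjugate acid of the weak base CH3NH2.
Kb = 10^(−3.35) = 4.47 × 10^-4
Ka = Kw/Kb = 1.0×10^-14 / 4.47 × 10^-4 = 2.24 × 10^-11
From the ICE table, Ka = x²/(0.17 − x) = 2.24 × 10^-11.
Since Ka ≪ C₀, x ≈ √(Ka·C₀) = 1.95 × 10^-6 M.
Check: 0.0011% ionized — well under 5%, approximation valid.
pH = −log[H+] = −log(1.95 × 10^-6) = 5.71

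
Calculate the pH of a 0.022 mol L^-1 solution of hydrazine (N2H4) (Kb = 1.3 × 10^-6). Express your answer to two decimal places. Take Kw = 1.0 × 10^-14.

pH = 10.23

N2H4 + H2O ⇌ N2H5+ + OH-
Kb = [OH-]²/(0.022 − [OH-]) = 1.3 × 10^-6
Assume [OH-] ≪ 0.022: [OH-] ≈ √(1.3 × 10^-6 × 0.022) = 1.69 × 10^-4 M
([OH-]/C₀ = 0.77% < 5%, so the approximation holds.)
pOH = 3.77, so pH = 14.00 − pOH = 10.23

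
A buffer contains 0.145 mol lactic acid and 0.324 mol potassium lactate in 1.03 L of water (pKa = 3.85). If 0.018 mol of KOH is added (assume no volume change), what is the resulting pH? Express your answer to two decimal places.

After neutralization: n(CH3CH(OH)COOH) = 0.127 mol, n(CH3CH(OH)COO-) = 0.342 mol.
Henderson–Hasselbalch with mole ratio 0.342/0.127: pH = 3.85 + (+0.430)

pH = 4.28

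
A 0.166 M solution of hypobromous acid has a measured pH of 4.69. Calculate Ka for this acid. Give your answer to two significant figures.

Ka = 2.5 × 10^-9

[H+] = 10^(-4.69) = 2.04 × 10^-5 M
At equilibrium [HA] = 0.166 − 2.04 × 10^-5 = 1.66 × 10^-1 M
Ka = [H+][A-]/[HA] = (2.04 × 10^-5)² / 1.66 × 10^-1 = 2.5 × 10^-9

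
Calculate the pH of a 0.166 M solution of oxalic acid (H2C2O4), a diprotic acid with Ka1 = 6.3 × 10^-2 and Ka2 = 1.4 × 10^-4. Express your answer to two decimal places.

Ka1 ≫ Ka2, so treat the first dissociation as the only significant source of H+.
Ka1 = x²/(0.166 − x) = 6.3 × 10^-2
Solving the quadratic: x = (−Ka1 + √(Ka1² + 4·Ka1·C₀))/2 = 7.55 × 10^-2 M
pH = −log(7.55 × 10^-2) = 1.12

pH = 1.12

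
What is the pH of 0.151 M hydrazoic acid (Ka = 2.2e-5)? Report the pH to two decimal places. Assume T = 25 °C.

pH = 2.74

HN3 ⇌ N3- + H+
Let x = [H+] at equilibrium. Ka = x²/(0.151 − x).
Since Ka ≪ C₀, x ≈ √(Ka·C₀) = 1.82 × 10^-3 M.
Check: 1.2% ionized — well under 5%, approximation valid.
pH = −log(1.82 × 10^-3) = 2.74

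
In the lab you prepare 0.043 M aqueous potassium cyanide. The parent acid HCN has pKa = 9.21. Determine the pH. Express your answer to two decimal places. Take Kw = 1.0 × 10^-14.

pH = 10.92

CN- is the conjugate base of the weak acid HCN.
Ka = 10^(−9.21) = 6.17 × 10^-10
Kb = Kw/Ka = 1.0×10^-14 / 6.17 × 10^-10 = 1.62 × 10^-5
From the ICE table, Kb = [OH-]²/(0.043 − [OH-]) = 1.62 × 10^-5.
Assume [OH-] ≪ 0.043: [OH-] ≈ √(1.62 × 10^-5 × 0.043) = 8.35 × 10^-4 M
Check: 1.9% ionized — well under 5%, approximation valid.
pOH = 3.08, so pH = 14.00 − pOH = 10.92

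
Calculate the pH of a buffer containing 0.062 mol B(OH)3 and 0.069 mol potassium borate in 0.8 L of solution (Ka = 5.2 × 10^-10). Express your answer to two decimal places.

pH = 9.33

pKa = −log(5.2 × 10^-10) = 9.284
Using pH = pKa + log([base]/[acid]) with [base]/[acid] = 0.069/0.062:
pH = 9.284 + (+0.046) = 9.33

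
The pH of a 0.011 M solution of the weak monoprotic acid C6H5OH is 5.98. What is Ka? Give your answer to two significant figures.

Ka = 1.0 × 10^-10

[H+] = 10^(-5.98) = 1.05 × 10^-6 M
At equilibrium [HA] = 0.011 − 1.05 × 10^-6 = 1.10 × 10^-2 M
Ka = [H+][A-]/[HA] = (1.05 × 10^-6)² / 1.10 × 10^-2 = 1.0 × 10^-10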